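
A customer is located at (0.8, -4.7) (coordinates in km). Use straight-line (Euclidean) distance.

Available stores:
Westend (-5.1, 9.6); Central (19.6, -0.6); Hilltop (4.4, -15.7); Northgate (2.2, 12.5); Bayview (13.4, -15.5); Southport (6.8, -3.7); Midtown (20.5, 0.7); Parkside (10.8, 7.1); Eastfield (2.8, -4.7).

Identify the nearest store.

Eastfield

Distances from (0.8, -4.7):
Westend: 15.469 km
Central: 19.242 km
Hilltop: 11.574 km
Northgate: 17.257 km
Bayview: 16.595 km
Southport: 6.083 km
Midtown: 20.427 km
Parkside: 15.467 km
Eastfield: 2.000 km
Minimum: Eastfield at 2.000 km.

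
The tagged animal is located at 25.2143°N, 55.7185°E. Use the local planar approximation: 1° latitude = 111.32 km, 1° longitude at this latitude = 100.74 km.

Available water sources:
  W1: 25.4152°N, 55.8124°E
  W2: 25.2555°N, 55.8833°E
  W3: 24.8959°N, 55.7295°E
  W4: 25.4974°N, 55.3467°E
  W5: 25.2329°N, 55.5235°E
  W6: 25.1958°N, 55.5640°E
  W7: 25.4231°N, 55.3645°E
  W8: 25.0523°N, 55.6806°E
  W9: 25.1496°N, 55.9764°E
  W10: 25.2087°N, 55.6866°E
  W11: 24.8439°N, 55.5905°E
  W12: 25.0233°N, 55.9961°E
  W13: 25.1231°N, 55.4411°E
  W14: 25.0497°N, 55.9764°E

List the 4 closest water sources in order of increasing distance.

W10, W6, W2, W8

Distances from 25.2143°N, 55.7185°E:
W1: 24.2825 km
W2: 17.2238 km
W3: 35.4616 km
W4: 48.9496 km
W5: 19.7531 km
W6: 15.7000 km
W7: 42.5681 km
W8: 18.4336 km
W9: 26.9607 km
W10: 3.2735 km
W11: 43.2022 km
W12: 35.1304 km
W13: 29.7323 km
W14: 31.7922 km
Sorted: W10 (3.2735 km) < W6 (15.7000 km) < W2 (17.2238 km) < W8 (18.4336 km) < W5 (19.7531 km) < W1 (24.2825 km) < …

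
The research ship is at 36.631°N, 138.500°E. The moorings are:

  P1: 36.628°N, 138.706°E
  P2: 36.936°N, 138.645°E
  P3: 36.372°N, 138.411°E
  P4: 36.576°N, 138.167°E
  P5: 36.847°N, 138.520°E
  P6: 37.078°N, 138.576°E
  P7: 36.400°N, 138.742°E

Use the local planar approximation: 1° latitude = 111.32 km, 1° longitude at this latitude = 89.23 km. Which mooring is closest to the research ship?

Distances from 36.631°N, 138.500°E:
P1: √((-0.003·111.32)² + (0.206·89.23)²) = √(0.11153 + 337.87513) = 18.384 km
P2: √((0.305·111.32)² + (0.145·89.23)²) = √(1152.77905 + 167.40090) = 36.334 km
P3: √((-0.259·111.32)² + (-0.089·89.23)²) = √(831.27730 + 63.06695) = 29.906 km
P4: √((-0.055·111.32)² + (-0.333·89.23)²) = √(37.48623 + 882.89743) = 30.338 km
P5: √((0.216·111.32)² + (0.020·89.23)²) = √(578.16780 + 3.18480) = 24.111 km
P6: √((0.447·111.32)² + (0.076·89.23)²) = √(2476.06158 + 45.98847) = 50.220 km
P7: √((-0.231·111.32)² + (0.242·89.23)²) = √(661.25711 + 466.28615) = 33.579 km
Minimum: P1 at 18.384 km.

P1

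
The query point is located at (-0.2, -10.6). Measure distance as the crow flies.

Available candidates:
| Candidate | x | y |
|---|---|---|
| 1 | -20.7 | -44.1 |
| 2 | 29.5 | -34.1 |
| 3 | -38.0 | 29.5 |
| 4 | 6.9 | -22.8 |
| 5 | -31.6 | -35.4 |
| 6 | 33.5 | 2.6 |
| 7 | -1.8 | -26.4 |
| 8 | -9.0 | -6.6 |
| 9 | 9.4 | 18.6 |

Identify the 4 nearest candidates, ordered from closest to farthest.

8, 4, 7, 9

Distances from (-0.2, -10.6):
1: 39.3
2: 37.9
3: 55.1
4: 14.1
5: 40.0
6: 36.2
7: 15.9
8: 9.7
9: 30.7
Sorted: 8 (9.7) < 4 (14.1) < 7 (15.9) < 9 (30.7) < 6 (36.2) < 2 (37.9) < …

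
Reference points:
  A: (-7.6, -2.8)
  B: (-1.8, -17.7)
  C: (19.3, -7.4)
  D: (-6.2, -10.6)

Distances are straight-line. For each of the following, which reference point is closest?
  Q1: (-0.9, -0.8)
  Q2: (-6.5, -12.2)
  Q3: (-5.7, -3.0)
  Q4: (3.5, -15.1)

Q1→A; Q2→D; Q3→A; Q4→B

Q1 at (-0.9, -0.8):
  A: 7.0
  B: 16.9
  C: 21.3
  D: 11.1
  → nearest: A (7.0)
Q2 at (-6.5, -12.2):
  A: 9.5
  B: 7.2
  C: 26.2
  D: 1.6
  → nearest: D (1.6)
Q3 at (-5.7, -3.0):
  A: 1.9
  B: 15.2
  C: 25.4
  D: 7.6
  → nearest: A (1.9)
Q4 at (3.5, -15.1):
  A: 16.6
  B: 5.9
  C: 17.6
  D: 10.7
  → nearest: B (5.9)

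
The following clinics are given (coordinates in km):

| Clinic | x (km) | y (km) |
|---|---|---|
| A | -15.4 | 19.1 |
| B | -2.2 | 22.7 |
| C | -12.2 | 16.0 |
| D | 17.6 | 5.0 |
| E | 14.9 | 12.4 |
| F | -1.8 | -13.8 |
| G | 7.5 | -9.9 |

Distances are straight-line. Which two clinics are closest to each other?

Pairwise distances:
A–B: 13.7 km
A–C: 4.5 km
A–D: 35.9 km
A–E: 31.0 km
A–F: 35.6 km
A–G: 37.0 km
B–C: 12.0 km
B–D: 26.6 km
B–E: 20.0 km
B–F: 36.5 km
B–G: 34.0 km
C–D: 31.8 km
C–E: 27.3 km
C–F: 31.6 km
C–G: 32.5 km
D–E: 7.9 km
D–F: 27.0 km
D–G: 18.0 km
E–F: 31.1 km
E–G: 23.5 km
F–G: 10.1 km
Closest pair: A–C at 4.5 km.

A and C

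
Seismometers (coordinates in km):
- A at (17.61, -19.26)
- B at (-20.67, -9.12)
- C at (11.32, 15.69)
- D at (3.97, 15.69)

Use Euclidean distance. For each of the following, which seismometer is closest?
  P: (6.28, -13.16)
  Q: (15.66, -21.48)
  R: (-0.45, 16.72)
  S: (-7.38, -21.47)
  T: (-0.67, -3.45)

P at (6.28, -13.16):
  A: 12.87 km
  B: 27.25 km
  C: 29.29 km
  D: 28.94 km
  → nearest: A (12.87 km)
Q at (15.66, -21.48):
  A: 2.95 km
  B: 38.37 km
  C: 37.42 km
  D: 38.96 km
  → nearest: A (2.95 km)
R at (-0.45, 16.72):
  A: 40.26 km
  B: 32.81 km
  C: 11.81 km
  D: 4.54 km
  → nearest: D (4.54 km)
S at (-7.38, -21.47):
  A: 25.09 km
  B: 18.14 km
  C: 41.60 km
  D: 38.85 km
  → nearest: B (18.14 km)
T at (-0.67, -3.45):
  A: 24.17 km
  B: 20.79 km
  C: 22.59 km
  D: 19.69 km
  → nearest: D (19.69 km)

P→A; Q→A; R→D; S→B; T→D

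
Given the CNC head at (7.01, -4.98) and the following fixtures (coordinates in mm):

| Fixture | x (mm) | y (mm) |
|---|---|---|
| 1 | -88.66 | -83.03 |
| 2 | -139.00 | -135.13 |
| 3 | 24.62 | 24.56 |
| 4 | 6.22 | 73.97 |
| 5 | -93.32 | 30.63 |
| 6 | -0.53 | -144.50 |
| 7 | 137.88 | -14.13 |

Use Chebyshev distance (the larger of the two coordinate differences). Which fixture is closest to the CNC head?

Distances from (7.01, -4.98):
1: max(|-95.67|, |-78.05|) = 95.67 mm
2: max(|-146.01|, |-130.15|) = 146.01 mm
3: max(|17.61|, |29.54|) = 29.54 mm
4: max(|-0.79|, |78.95|) = 78.95 mm
5: max(|-100.33|, |35.61|) = 100.33 mm
6: max(|-7.54|, |-139.52|) = 139.52 mm
7: max(|130.87|, |-9.15|) = 130.87 mm
Minimum: 3 at 29.54 mm.

3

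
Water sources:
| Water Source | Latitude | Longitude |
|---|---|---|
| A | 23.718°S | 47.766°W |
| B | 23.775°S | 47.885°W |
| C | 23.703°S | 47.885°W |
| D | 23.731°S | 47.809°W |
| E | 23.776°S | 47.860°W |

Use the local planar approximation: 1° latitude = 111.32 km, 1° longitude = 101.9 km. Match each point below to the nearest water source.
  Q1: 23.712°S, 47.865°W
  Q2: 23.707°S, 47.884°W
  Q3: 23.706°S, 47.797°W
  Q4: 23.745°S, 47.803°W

Q1 at 23.712°S, 47.865°W:
  A: 10.110 km
  B: 7.303 km
  C: 2.271 km
  D: 6.086 km
  E: 7.143 km
  → nearest: C (2.271 km)
Q2 at 23.707°S, 47.884°W:
  A: 12.086 km
  B: 7.570 km
  C: 0.457 km
  D: 8.096 km
  E: 8.061 km
  → nearest: C (0.457 km)
Q3 at 23.706°S, 47.797°W:
  A: 3.430 km
  B: 11.807 km
  C: 8.973 km
  D: 3.040 km
  E: 10.096 km
  → nearest: D (3.040 km)
Q4 at 23.745°S, 47.803°W:
  A: 4.822 km
  B: 8.998 km
  C: 9.575 km
  D: 1.674 km
  E: 6.756 km
  → nearest: D (1.674 km)

Q1→C; Q2→C; Q3→D; Q4→D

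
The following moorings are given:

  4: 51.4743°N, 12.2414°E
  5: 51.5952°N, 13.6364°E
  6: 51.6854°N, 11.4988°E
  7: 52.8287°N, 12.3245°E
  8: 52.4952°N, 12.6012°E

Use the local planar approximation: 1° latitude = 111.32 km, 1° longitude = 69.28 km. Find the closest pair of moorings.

Pairwise distances:
4–5: √((0.1209·111.32)² + (1.3950·69.28)²) = √(181.133591 + 9340.371999) = 97.5782 km
4–6: √((0.2111·111.32)² + (-0.7426·69.28)²) = √(552.233644 + 2646.827558) = 56.5602 km
4–7: √((1.3544·111.32)² + (0.0831·69.28)²) = √(22732.138088 + 33.144983) = 150.8817 km
4–8: √((1.0209·111.32)² + (0.3598·69.28)²) = √(12915.546964 + 621.352537) = 116.3482 km
5–6: √((0.0902·111.32)² + (-2.1376·69.28)²) = √(100.822966 + 21931.515324) = 148.4329 km
5–7: √((1.2335·111.32)² + (-1.3119·69.28)²) = √(18854.920387 + 8260.707071) = 164.6682 km
5–8: √((0.9000·111.32)² + (-1.0352·69.28)²) = √(10037.635344 + 5143.565618) = 123.2120 km
6–7: √((1.1433·111.32)² + (0.8257·69.28)²) = √(16198.201693 + 3272.354363) = 139.5369 km
6–8: √((0.8098·111.32)² + (1.1024·69.28)²) = √(8126.470070 + 5833.029424) = 118.1503 km
7–8: √((-0.3335·111.32)² + (0.2767·69.28)²) = √(1378.281960 + 367.480312) = 41.7823 km
Closest pair: 7–8 at 41.7823 km.

7 and 8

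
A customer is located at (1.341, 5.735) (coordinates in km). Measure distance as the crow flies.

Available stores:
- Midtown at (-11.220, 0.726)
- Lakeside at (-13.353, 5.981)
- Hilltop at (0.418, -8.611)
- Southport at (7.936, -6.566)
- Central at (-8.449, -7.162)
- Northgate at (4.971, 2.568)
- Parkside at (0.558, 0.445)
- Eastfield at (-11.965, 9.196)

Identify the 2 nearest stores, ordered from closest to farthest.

Distances from (1.341, 5.735):
Midtown: √((-12.561)² + (-5.009)²) = √(157.77872 + 25.09008) = 13.523 km
Lakeside: √((-14.694)² + (0.246)²) = √(215.91364 + 0.06052) = 14.696 km
Hilltop: √((-0.923)² + (-14.346)²) = √(0.85193 + 205.80772) = 14.376 km
Southport: √((6.595)² + (-12.301)²) = √(43.49402 + 151.31460) = 13.957 km
Central: √((-9.790)² + (-12.897)²) = √(95.84410 + 166.33261) = 16.192 km
Northgate: √((3.630)² + (-3.167)²) = √(13.17690 + 10.02989) = 4.817 km
Parkside: √((-0.783)² + (-5.290)²) = √(0.61309 + 27.98410) = 5.348 km
Eastfield: √((-13.306)² + (3.461)²) = √(177.04964 + 11.97852) = 13.749 km
Sorted: Northgate (4.817 km) < Parkside (5.348 km) < Midtown (13.523 km) < Eastfield (13.749 km) < …

Northgate, Parkside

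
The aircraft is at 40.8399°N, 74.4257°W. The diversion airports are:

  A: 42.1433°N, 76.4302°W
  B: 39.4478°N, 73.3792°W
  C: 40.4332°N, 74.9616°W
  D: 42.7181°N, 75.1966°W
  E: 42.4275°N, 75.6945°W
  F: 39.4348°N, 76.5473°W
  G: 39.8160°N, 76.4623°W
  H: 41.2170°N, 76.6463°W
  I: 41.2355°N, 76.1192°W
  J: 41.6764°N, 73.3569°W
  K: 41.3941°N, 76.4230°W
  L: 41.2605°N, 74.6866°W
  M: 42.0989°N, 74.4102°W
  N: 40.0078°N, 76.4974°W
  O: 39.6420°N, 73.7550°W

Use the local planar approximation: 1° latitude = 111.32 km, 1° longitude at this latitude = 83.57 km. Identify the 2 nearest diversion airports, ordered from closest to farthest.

L, C

Distances from 40.8399°N, 74.4257°W:
A: 221.6169 km
B: 177.9433 km
C: 63.6823 km
D: 218.7817 km
E: 206.1000 km
F: 236.4359 km
G: 204.8393 km
H: 190.2643 km
I: 148.2191 km
J: 129.0317 km
K: 177.9508 km
L: 51.6489 km
M: 140.1579 km
N: 196.3540 km
O: 144.6511 km
Sorted: L (51.6489 km) < C (63.6823 km) < J (129.0317 km) < M (140.1579 km) < …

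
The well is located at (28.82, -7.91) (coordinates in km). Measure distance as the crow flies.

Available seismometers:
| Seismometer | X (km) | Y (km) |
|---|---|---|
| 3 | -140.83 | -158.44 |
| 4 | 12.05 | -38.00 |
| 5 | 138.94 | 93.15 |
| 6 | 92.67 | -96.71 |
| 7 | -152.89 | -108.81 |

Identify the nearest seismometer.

Distances from (28.82, -7.91):
3: √((-169.65)² + (-150.53)²) = √(28781.1225 + 22659.2809) = 226.80 km
4: √((-16.77)² + (-30.09)²) = √(281.2329 + 905.4081) = 34.45 km
5: √((110.12)² + (101.06)²) = √(12126.4144 + 10213.1236) = 149.46 km
6: √((63.85)² + (-88.80)²) = √(4076.8225 + 7885.4400) = 109.37 km
7: √((-181.71)² + (-100.90)²) = √(33018.5241 + 10180.8100) = 207.84 km
Minimum: 4 at 34.45 km.

4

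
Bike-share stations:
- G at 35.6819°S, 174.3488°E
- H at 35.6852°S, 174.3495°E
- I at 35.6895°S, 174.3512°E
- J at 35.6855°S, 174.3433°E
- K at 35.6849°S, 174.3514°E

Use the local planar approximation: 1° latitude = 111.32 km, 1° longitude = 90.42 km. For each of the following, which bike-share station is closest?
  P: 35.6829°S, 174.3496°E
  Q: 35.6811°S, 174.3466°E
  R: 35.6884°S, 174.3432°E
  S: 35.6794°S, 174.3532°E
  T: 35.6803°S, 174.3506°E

P→G; Q→G; R→J; S→G; T→G

P at 35.6829°S, 174.3496°E:
  G: 0.1328 km
  H: 0.2562 km
  I: 0.7488 km
  J: 0.6390 km
  K: 0.2758 km
  → nearest: G (0.1328 km)
Q at 35.6811°S, 174.3466°E:
  G: 0.2179 km
  H: 0.5264 km
  I: 1.0234 km
  J: 0.5735 km
  K: 0.6061 km
  → nearest: G (0.2179 km)
R at 35.6884°S, 174.3432°E:
  G: 0.8832 km
  H: 0.6719 km
  I: 0.7337 km
  J: 0.3230 km
  K: 0.8376 km
  → nearest: J (0.3230 km)
S at 35.6794°S, 174.3532°E:
  G: 0.4855 km
  H: 0.7272 km
  I: 1.1388 km
  J: 1.1236 km
  K: 0.6335 km
  → nearest: G (0.4855 km)
T at 35.6803°S, 174.3506°E:
  G: 0.2413 km
  H: 0.5545 km
  I: 1.0256 km
  J: 0.8779 km
  K: 0.5172 km
  → nearest: G (0.2413 km)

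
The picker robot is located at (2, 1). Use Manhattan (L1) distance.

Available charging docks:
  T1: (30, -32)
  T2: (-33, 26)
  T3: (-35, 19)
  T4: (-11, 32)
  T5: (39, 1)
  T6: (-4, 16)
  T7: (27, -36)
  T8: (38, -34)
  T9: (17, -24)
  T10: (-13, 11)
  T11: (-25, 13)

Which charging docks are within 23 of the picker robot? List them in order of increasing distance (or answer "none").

Distances from (2, 1):
T1: 61
T2: 60
T3: 55
T4: 44
T5: 37
T6: 21
T7: 62
T8: 71
T9: 40
T10: 25
T11: 39
Threshold 23: T6 (21) is within range.

T6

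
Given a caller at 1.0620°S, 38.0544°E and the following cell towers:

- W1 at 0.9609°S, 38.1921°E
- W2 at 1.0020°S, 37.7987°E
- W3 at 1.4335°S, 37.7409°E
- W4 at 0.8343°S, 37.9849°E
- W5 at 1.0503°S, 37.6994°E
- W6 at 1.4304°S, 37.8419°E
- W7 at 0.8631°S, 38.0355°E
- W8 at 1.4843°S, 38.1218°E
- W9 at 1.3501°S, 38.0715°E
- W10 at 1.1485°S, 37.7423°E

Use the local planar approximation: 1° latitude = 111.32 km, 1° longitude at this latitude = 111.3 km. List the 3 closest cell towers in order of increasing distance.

W1, W7, W4

Distances from 1.0620°S, 38.0544°E:
W1: 19.0144 km
W2: 29.2327 km
W3: 54.1088 km
W4: 26.5016 km
W5: 39.5330 km
W6: 47.3416 km
W7: 22.2412 km
W8: 47.6052 km
W9: 32.1277 km
W10: 36.0467 km
Sorted: W1 (19.0144 km) < W7 (22.2412 km) < W4 (26.5016 km) < W2 (29.2327 km) < W9 (32.1277 km) < …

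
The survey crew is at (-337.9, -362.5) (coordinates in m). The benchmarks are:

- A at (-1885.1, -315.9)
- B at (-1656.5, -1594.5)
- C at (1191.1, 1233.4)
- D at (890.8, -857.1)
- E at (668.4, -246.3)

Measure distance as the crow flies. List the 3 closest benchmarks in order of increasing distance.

Distances from (-337.9, -362.5):
A: √((-1547.2)² + (46.6)²) = √(2393827.840 + 2171.560) = 1547.9 m
B: √((-1318.6)² + (-1232.0)²) = √(1738705.960 + 1517824.000) = 1804.6 m
C: √((1529.0)² + (1595.9)²) = √(2337841.000 + 2546896.810) = 2210.1 m
D: √((1228.7)² + (-494.6)²) = √(1509703.690 + 244629.160) = 1324.5 m
E: √((1006.3)² + (116.2)²) = √(1012639.690 + 13502.440) = 1013.0 m
Sorted: E (1013.0 m) < D (1324.5 m) < A (1547.9 m) < B (1804.6 m) < C (2210.1 m)

E, D, A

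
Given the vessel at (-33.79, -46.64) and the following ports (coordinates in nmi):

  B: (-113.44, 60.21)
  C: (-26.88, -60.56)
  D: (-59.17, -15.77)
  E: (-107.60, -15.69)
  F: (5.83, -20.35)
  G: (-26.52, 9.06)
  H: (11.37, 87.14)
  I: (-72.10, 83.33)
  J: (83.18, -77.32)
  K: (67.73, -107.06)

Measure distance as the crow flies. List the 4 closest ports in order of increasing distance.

C, D, F, G

Distances from (-33.79, -46.64):
B: √((-79.65)² + (106.85)²) = √(6344.1225 + 11416.9225) = 133.27 nmi
C: √((6.91)² + (-13.92)²) = √(47.7481 + 193.7664) = 15.54 nmi
D: √((-25.38)² + (30.87)²) = √(644.1444 + 952.9569) = 39.96 nmi
E: √((-73.81)² + (30.95)²) = √(5447.9161 + 957.9025) = 80.04 nmi
F: √((39.62)² + (26.29)²) = √(1569.7444 + 691.1641) = 47.55 nmi
G: √((7.27)² + (55.70)²) = √(52.8529 + 3102.4900) = 56.17 nmi
H: √((45.16)² + (133.78)²) = √(2039.4256 + 17897.0884) = 141.20 nmi
I: √((-38.31)² + (129.97)²) = √(1467.6561 + 16892.2009) = 135.50 nmi
J: √((116.97)² + (-30.68)²) = √(13681.9809 + 941.2624) = 120.93 nmi
K: √((101.52)² + (-60.42)²) = √(10306.3104 + 3650.5764) = 118.14 nmi
Sorted: C (15.54 nmi) < D (39.96 nmi) < F (47.55 nmi) < G (56.17 nmi) < E (80.04 nmi) < K (118.14 nmi) < …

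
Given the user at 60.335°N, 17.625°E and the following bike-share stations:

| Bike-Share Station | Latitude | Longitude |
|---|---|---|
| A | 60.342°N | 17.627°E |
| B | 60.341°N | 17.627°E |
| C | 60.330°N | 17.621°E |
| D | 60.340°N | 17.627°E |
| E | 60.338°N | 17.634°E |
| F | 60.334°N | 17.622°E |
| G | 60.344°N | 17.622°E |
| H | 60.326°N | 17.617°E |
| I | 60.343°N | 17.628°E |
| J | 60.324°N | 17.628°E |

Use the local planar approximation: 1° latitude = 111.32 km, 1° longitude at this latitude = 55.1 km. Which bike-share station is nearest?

Distances from 60.335°N, 17.625°E:
A: √((0.007·111.32)² + (0.002·55.1)²) = √(0.60721 + 0.01214) = 0.787 km
B: √((0.006·111.32)² + (0.002·55.1)²) = √(0.44612 + 0.01214) = 0.677 km
C: √((-0.005·111.32)² + (-0.004·55.1)²) = √(0.30980 + 0.04858) = 0.599 km
D: √((0.005·111.32)² + (0.002·55.1)²) = √(0.30980 + 0.01214) = 0.567 km
E: √((0.003·111.32)² + (0.009·55.1)²) = √(0.11153 + 0.24592) = 0.598 km
F: √((-0.001·111.32)² + (-0.003·55.1)²) = √(0.01239 + 0.02732) = 0.199 km
G: √((0.009·111.32)² + (-0.003·55.1)²) = √(1.00376 + 0.02732) = 1.015 km
H: √((-0.009·111.32)² + (-0.008·55.1)²) = √(1.00376 + 0.19430) = 1.095 km
I: √((0.008·111.32)² + (0.003·55.1)²) = √(0.79310 + 0.02732) = 0.906 km
J: √((-0.011·111.32)² + (0.003·55.1)²) = √(1.49945 + 0.02732) = 1.236 km
Minimum: F at 0.199 km.

F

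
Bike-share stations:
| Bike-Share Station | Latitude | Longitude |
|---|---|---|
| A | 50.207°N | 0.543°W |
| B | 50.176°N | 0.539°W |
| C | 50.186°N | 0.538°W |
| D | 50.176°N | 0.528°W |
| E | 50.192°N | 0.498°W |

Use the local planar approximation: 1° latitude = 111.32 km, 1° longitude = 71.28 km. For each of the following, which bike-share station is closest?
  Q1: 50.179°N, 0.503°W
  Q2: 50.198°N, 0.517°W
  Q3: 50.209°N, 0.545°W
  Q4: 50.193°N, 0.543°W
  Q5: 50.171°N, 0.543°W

Q1 at 50.179°N, 0.503°W:
  A: √((0.028·111.32)² + (-0.040·71.28)²) = √(9.71544 + 8.12934) = 4.224 km
  B: √((-0.003·111.32)² + (-0.036·71.28)²) = √(0.11153 + 6.58477) = 2.588 km
  C: √((0.007·111.32)² + (-0.035·71.28)²) = √(0.60721 + 6.22403) = 2.614 km
  D: √((-0.003·111.32)² + (-0.025·71.28)²) = √(0.11153 + 3.17552) = 1.813 km
  E: √((0.013·111.32)² + (0.005·71.28)²) = √(2.09427 + 0.12702) = 1.490 km
  → nearest: E (1.490 km)
Q2 at 50.198°N, 0.517°W:
  A: √((0.009·111.32)² + (-0.026·71.28)²) = √(1.00376 + 3.43465) = 2.107 km
  B: √((-0.022·111.32)² + (-0.022·71.28)²) = √(5.99780 + 2.45913) = 2.908 km
  C: √((-0.012·111.32)² + (-0.021·71.28)²) = √(1.78447 + 2.24065) = 2.006 km
  D: √((-0.022·111.32)² + (-0.011·71.28)²) = √(5.99780 + 0.61478) = 2.571 km
  E: √((-0.006·111.32)² + (0.019·71.28)²) = √(0.44612 + 1.83418) = 1.510 km
  → nearest: E (1.510 km)
Q3 at 50.209°N, 0.545°W:
  A: √((-0.002·111.32)² + (0.002·71.28)²) = √(0.04957 + 0.02032) = 0.264 km
  B: √((-0.033·111.32)² + (0.006·71.28)²) = √(13.49504 + 0.18291) = 3.698 km
  C: √((-0.023·111.32)² + (0.007·71.28)²) = √(6.55544 + 0.24896) = 2.609 km
  D: √((-0.033·111.32)² + (0.017·71.28)²) = √(13.49504 + 1.46836) = 3.868 km
  E: √((-0.017·111.32)² + (0.047·71.28)²) = √(3.58133 + 11.22357) = 3.848 km
  → nearest: A (0.264 km)
Q4 at 50.193°N, 0.543°W:
  A: √((0.014·111.32)² + (0.000·71.28)²) = √(2.42886 + 0.00000) = 1.558 km
  B: √((-0.017·111.32)² + (0.004·71.28)²) = √(3.58133 + 0.08129) = 1.914 km
  C: √((-0.007·111.32)² + (0.005·71.28)²) = √(0.60721 + 0.12702) = 0.857 km
  D: √((-0.017·111.32)² + (0.015·71.28)²) = √(3.58133 + 1.14319) = 2.174 km
  E: √((-0.001·111.32)² + (0.045·71.28)²) = √(0.01239 + 10.28870) = 3.210 km
  → nearest: C (0.857 km)
Q5 at 50.171°N, 0.543°W:
  A: √((0.036·111.32)² + (0.000·71.28)²) = √(16.06022 + 0.00000) = 4.008 km
  B: √((0.005·111.32)² + (0.004·71.28)²) = √(0.30980 + 0.08129) = 0.625 km
  C: √((0.015·111.32)² + (0.005·71.28)²) = √(2.78823 + 0.12702) = 1.707 km
  D: √((0.005·111.32)² + (0.015·71.28)²) = √(0.30980 + 1.14319) = 1.205 km
  E: √((0.021·111.32)² + (0.045·71.28)²) = √(5.46493 + 10.28870) = 3.969 km
  → nearest: B (0.625 km)

Q1→E; Q2→E; Q3→A; Q4→C; Q5→B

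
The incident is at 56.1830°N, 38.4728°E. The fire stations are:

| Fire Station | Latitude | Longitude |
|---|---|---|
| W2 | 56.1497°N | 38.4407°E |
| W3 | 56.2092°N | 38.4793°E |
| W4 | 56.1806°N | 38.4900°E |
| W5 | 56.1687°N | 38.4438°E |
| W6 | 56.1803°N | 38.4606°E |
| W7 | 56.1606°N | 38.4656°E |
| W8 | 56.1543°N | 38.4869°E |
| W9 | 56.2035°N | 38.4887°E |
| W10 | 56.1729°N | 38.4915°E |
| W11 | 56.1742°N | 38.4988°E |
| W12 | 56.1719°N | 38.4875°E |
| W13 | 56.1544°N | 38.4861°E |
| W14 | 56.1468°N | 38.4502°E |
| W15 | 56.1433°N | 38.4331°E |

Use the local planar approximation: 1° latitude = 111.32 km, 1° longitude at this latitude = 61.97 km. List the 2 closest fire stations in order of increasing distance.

W6, W4

Distances from 56.1830°N, 38.4728°E:
W2: 4.2070 km
W3: 2.9443 km
W4: 1.0989 km
W5: 2.4008 km
W6: 0.8136 km
W7: 2.5332 km
W8: 3.3122 km
W9: 2.4857 km
W10: 1.6146 km
W11: 1.8857 km
W12: 1.5351 km
W13: 3.2887 km
W14: 4.2662 km
W15: 5.0580 km
Sorted: W6 (0.8136 km) < W4 (1.0989 km) < W12 (1.5351 km) < W10 (1.6146 km) < …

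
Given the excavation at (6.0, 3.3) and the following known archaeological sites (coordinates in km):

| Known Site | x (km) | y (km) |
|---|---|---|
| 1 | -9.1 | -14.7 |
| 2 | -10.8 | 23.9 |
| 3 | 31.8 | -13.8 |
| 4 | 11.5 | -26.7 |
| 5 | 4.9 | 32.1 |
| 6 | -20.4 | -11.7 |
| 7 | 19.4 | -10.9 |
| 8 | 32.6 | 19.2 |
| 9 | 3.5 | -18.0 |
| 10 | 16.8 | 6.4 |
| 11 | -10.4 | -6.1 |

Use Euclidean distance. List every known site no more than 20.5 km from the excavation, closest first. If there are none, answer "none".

Distances from (6.0, 3.3):
1: 23.49 km
2: 26.58 km
3: 30.95 km
4: 30.50 km
5: 28.82 km
6: 30.36 km
7: 19.52 km
8: 30.99 km
9: 21.45 km
10: 11.24 km
11: 18.90 km
Threshold 20.5 km: 10 (11.24 km), 11 (18.90 km), 7 (19.52 km) are within range.

10, 11, 7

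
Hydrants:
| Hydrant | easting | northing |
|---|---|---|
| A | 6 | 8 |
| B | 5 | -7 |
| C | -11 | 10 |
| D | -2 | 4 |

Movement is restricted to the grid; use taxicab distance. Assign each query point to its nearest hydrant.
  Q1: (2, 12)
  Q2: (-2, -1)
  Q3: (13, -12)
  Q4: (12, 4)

Q1→A; Q2→D; Q3→B; Q4→A

Q1 at (2, 12):
  A: 8
  B: 22
  C: 15
  D: 12
  → nearest: A (8)
Q2 at (-2, -1):
  A: 17
  B: 13
  C: 20
  D: 5
  → nearest: D (5)
Q3 at (13, -12):
  A: 27
  B: 13
  C: 46
  D: 31
  → nearest: B (13)
Q4 at (12, 4):
  A: 10
  B: 18
  C: 29
  D: 14
  → nearest: A (10)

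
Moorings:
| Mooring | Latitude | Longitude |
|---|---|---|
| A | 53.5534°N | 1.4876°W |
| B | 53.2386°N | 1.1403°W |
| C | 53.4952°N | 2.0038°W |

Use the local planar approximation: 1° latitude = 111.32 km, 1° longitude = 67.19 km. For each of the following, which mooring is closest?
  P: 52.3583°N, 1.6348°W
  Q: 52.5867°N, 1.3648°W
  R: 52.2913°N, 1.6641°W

P at 52.3583°N, 1.6348°W:
  A: √((1.1951·111.32)² + (0.1472·67.19)²) = √(17699.250997 + 97.819379) = 133.4057 km
  B: √((0.8803·111.32)² + (0.4945·67.19)²) = √(9603.019241 + 1103.930860) = 103.4744 km
  C: √((1.1369·111.32)² + (-0.3690·67.19)²) = √(16017.359689 + 614.698303) = 128.9653 km
  → nearest: B (103.4744 km)
Q at 52.5867°N, 1.3648°W:
  A: √((0.9667·111.32)² + (-0.1228·67.19)²) = √(11580.567239 + 68.077879) = 107.9289 km
  B: √((0.6519·111.32)² + (0.2245·67.19)²) = √(5266.333491 + 227.531732) = 74.1206 km
  C: √((0.9085·111.32)² + (-0.6390·67.19)²) = √(10228.130455 + 1843.363562) = 109.8704 km
  → nearest: B (74.1206 km)
R at 52.2913°N, 1.6641°W:
  A: √((1.2621·111.32)² + (0.1765·67.19)²) = √(19739.399141 + 140.636711) = 140.9966 km
  B: √((0.9473·111.32)² + (0.5238·67.19)²) = √(11120.427164 + 1238.626223) = 111.1713 km
  C: √((1.2039·111.32)² + (-0.3397·67.19)²) = √(17960.863993 + 520.955198) = 135.9479 km
  → nearest: B (111.1713 km)

P→B; Q→B; R→B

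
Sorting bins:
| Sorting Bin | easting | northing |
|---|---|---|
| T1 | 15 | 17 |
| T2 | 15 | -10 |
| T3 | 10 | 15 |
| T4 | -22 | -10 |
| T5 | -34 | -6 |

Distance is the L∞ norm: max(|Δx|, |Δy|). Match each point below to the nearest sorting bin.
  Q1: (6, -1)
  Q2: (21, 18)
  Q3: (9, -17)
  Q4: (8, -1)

Q1→T2; Q2→T1; Q3→T2; Q4→T2

Q1 at (6, -1):
  T1: max(|9|, |18|) = 18
  T2: max(|9|, |-9|) = 9
  T3: max(|4|, |16|) = 16
  T4: max(|-28|, |-9|) = 28
  T5: max(|-40|, |-5|) = 40
  → nearest: T2 (9)
Q2 at (21, 18):
  T1: max(|-6|, |-1|) = 6
  T2: max(|-6|, |-28|) = 28
  T3: max(|-11|, |-3|) = 11
  T4: max(|-43|, |-28|) = 43
  T5: max(|-55|, |-24|) = 55
  → nearest: T1 (6)
Q3 at (9, -17):
  T1: max(|6|, |34|) = 34
  T2: max(|6|, |7|) = 7
  T3: max(|1|, |32|) = 32
  T4: max(|-31|, |7|) = 31
  T5: max(|-43|, |11|) = 43
  → nearest: T2 (7)
Q4 at (8, -1):
  T1: max(|7|, |18|) = 18
  T2: max(|7|, |-9|) = 9
  T3: max(|2|, |16|) = 16
  T4: max(|-30|, |-9|) = 30
  T5: max(|-42|, |-5|) = 42
  → nearest: T2 (9)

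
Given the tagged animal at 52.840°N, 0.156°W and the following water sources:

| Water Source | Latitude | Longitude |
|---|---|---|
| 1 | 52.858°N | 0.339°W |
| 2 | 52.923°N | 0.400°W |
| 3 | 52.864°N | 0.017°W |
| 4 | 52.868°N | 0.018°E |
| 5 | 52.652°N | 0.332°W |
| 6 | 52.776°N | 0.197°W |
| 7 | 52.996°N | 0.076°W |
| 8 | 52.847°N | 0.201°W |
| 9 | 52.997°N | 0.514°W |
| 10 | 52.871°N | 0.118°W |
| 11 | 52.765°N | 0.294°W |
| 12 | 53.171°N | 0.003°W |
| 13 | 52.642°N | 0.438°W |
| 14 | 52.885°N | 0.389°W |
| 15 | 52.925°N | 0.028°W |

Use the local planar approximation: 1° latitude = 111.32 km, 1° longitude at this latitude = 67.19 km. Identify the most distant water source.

Distances from 52.840°N, 0.156°W:
1: 12.458 km
2: 18.819 km
3: 9.714 km
4: 12.099 km
5: 24.038 km
6: 7.639 km
7: 18.179 km
8: 3.122 km
9: 29.733 km
10: 4.293 km
11: 12.477 km
12: 38.254 km
13: 29.066 km
14: 16.437 km
15: 12.787 km
Maximum: 12 at 38.254 km.

12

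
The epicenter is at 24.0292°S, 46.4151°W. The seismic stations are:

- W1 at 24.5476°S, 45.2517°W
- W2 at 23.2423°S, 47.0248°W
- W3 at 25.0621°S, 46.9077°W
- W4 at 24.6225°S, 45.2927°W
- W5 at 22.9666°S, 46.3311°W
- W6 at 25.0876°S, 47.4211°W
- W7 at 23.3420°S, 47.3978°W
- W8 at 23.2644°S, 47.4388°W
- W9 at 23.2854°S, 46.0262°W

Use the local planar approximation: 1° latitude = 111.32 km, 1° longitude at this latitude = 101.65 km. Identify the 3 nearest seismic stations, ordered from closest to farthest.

Distances from 24.0292°S, 46.4151°W:
W1: √((-0.5184·111.32)² + (1.1634·101.65)²) = √(3330.246504 + 13985.335357) = 131.5887 km
W2: √((0.7869·111.32)² + (-0.6097·101.65)²) = √(7673.358447 + 3841.025196) = 107.3051 km
W3: √((-1.0329·111.32)² + (-0.4926·101.65)²) = √(13220.958749 + 2507.284298) = 125.4123 km
W4: √((-0.5933·111.32)² + (1.1224·101.65)²) = √(4362.094722 + 13016.975337) = 131.8297 km
W5: √((1.0626·111.32)² + (0.0840·101.65)²) = √(13992.200460 + 72.907690) = 118.5964 km
W6: √((-1.0584·111.32)² + (-1.0060·101.65)²) = √(13881.808778 + 10457.087148) = 156.0093 km
W7: √((0.6872·111.32)² + (-0.9827·101.65)²) = √(5852.112913 + 9978.302782) = 125.8190 km
W8: √((0.7648·111.32)² + (-1.0237·101.65)²) = √(7248.400036 + 10828.297333) = 134.4496 km
W9: √((0.7438·111.32)² + (0.3889·101.65)²) = √(6855.809530 + 1562.754119) = 91.7527 km
Sorted: W9 (91.7527 km) < W2 (107.3051 km) < W5 (118.5964 km) < W3 (125.4123 km) < W7 (125.8190 km) < …

W9, W2, W5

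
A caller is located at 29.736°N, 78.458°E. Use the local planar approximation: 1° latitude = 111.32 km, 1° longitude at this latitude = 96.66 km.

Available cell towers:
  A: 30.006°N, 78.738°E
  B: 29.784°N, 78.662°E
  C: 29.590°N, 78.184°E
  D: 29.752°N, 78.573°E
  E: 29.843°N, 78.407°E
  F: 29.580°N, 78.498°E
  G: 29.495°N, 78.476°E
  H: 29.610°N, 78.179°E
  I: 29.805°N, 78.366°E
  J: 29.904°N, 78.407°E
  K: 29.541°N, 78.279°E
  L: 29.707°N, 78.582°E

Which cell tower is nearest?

D

Distances from 29.736°N, 78.458°E:
A: √((0.270·111.32)² + (0.280·96.66)²) = √(903.38718 + 732.50340) = 40.446 km
B: √((0.048·111.32)² + (0.204·96.66)²) = √(28.55150 + 388.82476) = 20.430 km
C: √((-0.146·111.32)² + (-0.274·96.66)²) = √(264.15091 + 701.44675) = 31.074 km
D: √((0.016·111.32)² + (0.115·96.66)²) = √(3.17239 + 123.56323) = 11.258 km
E: √((0.107·111.32)² + (-0.051·96.66)²) = √(141.87764 + 24.30155) = 12.891 km
F: √((-0.156·111.32)² + (0.040·96.66)²) = √(301.57518 + 14.94905) = 17.791 km
G: √((-0.241·111.32)² + (0.018·96.66)²) = √(719.74802 + 3.02718) = 26.884 km
H: √((-0.126·111.32)² + (-0.279·96.66)²) = √(196.73765 + 727.28058) = 30.398 km
I: √((0.069·111.32)² + (-0.092·96.66)²) = √(58.99899 + 79.08047) = 11.751 km
J: √((0.168·111.32)² + (-0.051·96.66)²) = √(349.75583 + 24.30155) = 19.341 km
K: √((-0.195·111.32)² + (-0.179·96.66)²) = √(471.21121 + 299.36405) = 27.759 km
L: √((-0.029·111.32)² + (0.124·96.66)²) = √(10.42179 + 143.66036) = 12.413 km
Minimum: D at 11.258 km.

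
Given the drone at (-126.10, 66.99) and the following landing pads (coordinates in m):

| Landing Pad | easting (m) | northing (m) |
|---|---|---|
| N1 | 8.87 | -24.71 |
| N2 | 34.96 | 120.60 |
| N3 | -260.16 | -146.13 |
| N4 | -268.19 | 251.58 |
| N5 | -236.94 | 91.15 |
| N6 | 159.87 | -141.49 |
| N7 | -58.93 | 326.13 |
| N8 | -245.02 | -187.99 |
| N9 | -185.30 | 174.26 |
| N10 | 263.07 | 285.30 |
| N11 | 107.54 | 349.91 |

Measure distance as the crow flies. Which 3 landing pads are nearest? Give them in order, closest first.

N5, N9, N1

Distances from (-126.10, 66.99):
N1: √((134.97)² + (-91.70)²) = √(18216.9009 + 8408.8900) = 163.17 m
N2: √((161.06)² + (53.61)²) = √(25940.3236 + 2874.0321) = 169.75 m
N3: √((-134.06)² + (-213.12)²) = √(17972.0836 + 45420.1344) = 251.78 m
N4: √((-142.09)² + (184.59)²) = √(20189.5681 + 34073.4681) = 232.94 m
N5: √((-110.84)² + (24.16)²) = √(12285.5056 + 583.7056) = 113.44 m
N6: √((285.97)² + (-208.48)²) = √(81778.8409 + 43463.9104) = 353.90 m
N7: √((67.17)² + (259.14)²) = √(4511.8089 + 67153.5396) = 267.70 m
N8: √((-118.92)² + (-254.98)²) = √(14141.9664 + 65014.8004) = 281.35 m
N9: √((-59.20)² + (107.27)²) = √(3504.6400 + 11506.8529) = 122.52 m
N10: √((389.17)² + (218.31)²) = √(151453.2889 + 47659.2561) = 446.22 m
N11: √((233.64)² + (282.92)²) = √(54587.6496 + 80043.7264) = 366.92 m
Sorted: N5 (113.44 m) < N9 (122.52 m) < N1 (163.17 m) < N2 (169.75 m) < N4 (232.94 m) < …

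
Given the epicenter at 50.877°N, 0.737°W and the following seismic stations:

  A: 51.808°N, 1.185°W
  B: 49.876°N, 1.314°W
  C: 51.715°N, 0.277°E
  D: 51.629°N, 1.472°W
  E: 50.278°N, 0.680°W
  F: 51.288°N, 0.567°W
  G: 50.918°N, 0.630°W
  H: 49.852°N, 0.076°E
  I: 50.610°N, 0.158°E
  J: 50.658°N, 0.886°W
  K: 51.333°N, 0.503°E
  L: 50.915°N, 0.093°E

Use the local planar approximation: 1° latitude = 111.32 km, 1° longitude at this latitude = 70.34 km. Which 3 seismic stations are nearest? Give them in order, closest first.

G, J, F

Distances from 50.877°N, 0.737°W:
A: √((0.931·111.32)² + (-0.448·70.34)²) = √(10741.02574 + 993.02631) = 108.324 km
B: √((-1.001·111.32)² + (-0.577·70.34)²) = √(12416.93908 + 1647.23801) = 118.592 km
C: √((0.838·111.32)² + (1.014·70.34)²) = √(8702.30765 + 5087.22139) = 117.429 km
D: √((0.752·111.32)² + (-0.735·70.34)²) = √(7007.80610 + 2672.87966) = 98.390 km
E: √((-0.599·111.32)² + (0.057·70.34)²) = √(4446.31309 + 16.07513) = 66.801 km
F: √((0.411·111.32)² + (0.170·70.34)²) = √(2093.29309 + 142.98898) = 47.289 km
G: √((0.041·111.32)² + (0.107·70.34)²) = √(20.83119 + 56.64640) = 8.802 km
H: √((-1.025·111.32)² + (0.813·70.34)²) = √(13019.49461 + 3270.28663) = 127.631 km
I: √((-0.267·111.32)² + (0.895·70.34)²) = √(883.42344 + 3963.24389) = 69.618 km
J: √((-0.219·111.32)² + (-0.149·70.34)²) = √(594.33954 + 109.84423) = 26.536 km
K: √((0.456·111.32)² + (1.240·70.34)²) = √(2576.77252 + 7607.60751) = 100.918 km
L: √((0.038·111.32)² + (0.830·70.34)²) = √(17.89425 + 3408.48128) = 58.535 km
Sorted: G (8.802 km) < J (26.536 km) < F (47.289 km) < L (58.535 km) < E (66.801 km) < …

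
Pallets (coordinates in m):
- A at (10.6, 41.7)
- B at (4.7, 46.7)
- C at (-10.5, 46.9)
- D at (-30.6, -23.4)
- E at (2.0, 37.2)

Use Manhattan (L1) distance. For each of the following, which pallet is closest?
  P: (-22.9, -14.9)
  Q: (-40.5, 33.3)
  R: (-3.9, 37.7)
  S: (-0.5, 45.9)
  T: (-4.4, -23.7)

P→D; Q→C; R→E; S→B; T→D

P at (-22.9, -14.9):
  A: |33.5| + |56.6| = 33.5 + 56.6 = 90.1 m
  B: |27.6| + |61.6| = 27.6 + 61.6 = 89.2 m
  C: |12.4| + |61.8| = 12.4 + 61.8 = 74.2 m
  D: |-7.7| + |-8.5| = 7.7 + 8.5 = 16.2 m
  E: |24.9| + |52.1| = 24.9 + 52.1 = 77.0 m
  → nearest: D (16.2 m)
Q at (-40.5, 33.3):
  A: |51.1| + |8.4| = 51.1 + 8.4 = 59.5 m
  B: |45.2| + |13.4| = 45.2 + 13.4 = 58.6 m
  C: |30.0| + |13.6| = 30.0 + 13.6 = 43.6 m
  D: |9.9| + |-56.7| = 9.9 + 56.7 = 66.6 m
  E: |42.5| + |3.9| = 42.5 + 3.9 = 46.4 m
  → nearest: C (43.6 m)
R at (-3.9, 37.7):
  A: |14.5| + |4.0| = 14.5 + 4.0 = 18.5 m
  B: |8.6| + |9.0| = 8.6 + 9.0 = 17.6 m
  C: |-6.6| + |9.2| = 6.6 + 9.2 = 15.8 m
  D: |-26.7| + |-61.1| = 26.7 + 61.1 = 87.8 m
  E: |5.9| + |-0.5| = 5.9 + 0.5 = 6.4 m
  → nearest: E (6.4 m)
S at (-0.5, 45.9):
  A: |11.1| + |-4.2| = 11.1 + 4.2 = 15.3 m
  B: |5.2| + |0.8| = 5.2 + 0.8 = 6.0 m
  C: |-10.0| + |1.0| = 10.0 + 1.0 = 11.0 m
  D: |-30.1| + |-69.3| = 30.1 + 69.3 = 99.4 m
  E: |2.5| + |-8.7| = 2.5 + 8.7 = 11.2 m
  → nearest: B (6.0 m)
T at (-4.4, -23.7):
  A: |15.0| + |65.4| = 15.0 + 65.4 = 80.4 m
  B: |9.1| + |70.4| = 9.1 + 70.4 = 79.5 m
  C: |-6.1| + |70.6| = 6.1 + 70.6 = 76.7 m
  D: |-26.2| + |0.3| = 26.2 + 0.3 = 26.5 m
  E: |6.4| + |60.9| = 6.4 + 60.9 = 67.3 m
  → nearest: D (26.5 m)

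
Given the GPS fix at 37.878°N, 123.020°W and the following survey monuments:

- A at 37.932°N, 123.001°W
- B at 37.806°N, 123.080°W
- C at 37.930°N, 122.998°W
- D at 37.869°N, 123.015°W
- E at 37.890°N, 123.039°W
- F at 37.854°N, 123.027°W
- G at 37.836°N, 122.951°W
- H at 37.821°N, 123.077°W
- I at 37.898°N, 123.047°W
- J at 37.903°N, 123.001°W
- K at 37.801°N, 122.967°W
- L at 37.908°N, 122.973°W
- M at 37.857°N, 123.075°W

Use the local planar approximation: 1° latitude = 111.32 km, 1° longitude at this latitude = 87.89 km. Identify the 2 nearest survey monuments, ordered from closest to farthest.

Distances from 37.878°N, 123.020°W:
A: √((0.054·111.32)² + (0.019·87.89)²) = √(36.13549 + 2.78860) = 6.239 km
B: √((-0.072·111.32)² + (-0.060·87.89)²) = √(64.24087 + 27.80875) = 9.594 km
C: √((0.052·111.32)² + (0.022·87.89)²) = √(33.50835 + 3.73873) = 6.103 km
D: √((-0.009·111.32)² + (0.005·87.89)²) = √(1.00376 + 0.19312) = 1.094 km
E: √((0.012·111.32)² + (-0.019·87.89)²) = √(1.78447 + 2.78860) = 2.138 km
F: √((-0.024·111.32)² + (-0.007·87.89)²) = √(7.13787 + 0.37851) = 2.742 km
G: √((-0.042·111.32)² + (0.069·87.89)²) = √(21.85974 + 36.77707) = 7.657 km
H: √((-0.057·111.32)² + (-0.057·87.89)²) = √(40.26207 + 25.09739) = 8.085 km
I: √((0.020·111.32)² + (-0.027·87.89)²) = √(4.95686 + 5.63127) = 3.254 km
J: √((0.025·111.32)² + (0.019·87.89)²) = √(7.74509 + 2.78860) = 3.246 km
K: √((-0.077·111.32)² + (0.053·87.89)²) = √(73.47301 + 21.69855) = 9.756 km
L: √((0.030·111.32)² + (0.047·87.89)²) = √(11.15293 + 17.06376) = 5.312 km
M: √((-0.021·111.32)² + (-0.055·87.89)²) = √(5.46493 + 23.36707) = 5.370 km
Sorted: D (1.094 km) < E (2.138 km) < F (2.742 km) < J (3.246 km) < …

D, E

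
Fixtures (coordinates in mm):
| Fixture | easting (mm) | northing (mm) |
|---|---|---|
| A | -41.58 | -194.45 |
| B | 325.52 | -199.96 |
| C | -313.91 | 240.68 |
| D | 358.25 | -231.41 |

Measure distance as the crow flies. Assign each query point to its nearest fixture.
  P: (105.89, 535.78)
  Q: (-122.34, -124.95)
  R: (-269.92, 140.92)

P→C; Q→A; R→C

P at (105.89, 535.78):
  A: 744.97 mm
  B: 767.82 mm
  C: 513.14 mm
  D: 807.63 mm
  → nearest: C (513.14 mm)
Q at (-122.34, -124.95):
  A: 106.55 mm
  B: 454.10 mm
  C: 412.78 mm
  D: 492.24 mm
  → nearest: A (106.55 mm)
R at (-269.92, 140.92):
  A: 405.72 mm
  B: 686.11 mm
  C: 109.03 mm
  D: 730.22 mm
  → nearest: C (109.03 mm)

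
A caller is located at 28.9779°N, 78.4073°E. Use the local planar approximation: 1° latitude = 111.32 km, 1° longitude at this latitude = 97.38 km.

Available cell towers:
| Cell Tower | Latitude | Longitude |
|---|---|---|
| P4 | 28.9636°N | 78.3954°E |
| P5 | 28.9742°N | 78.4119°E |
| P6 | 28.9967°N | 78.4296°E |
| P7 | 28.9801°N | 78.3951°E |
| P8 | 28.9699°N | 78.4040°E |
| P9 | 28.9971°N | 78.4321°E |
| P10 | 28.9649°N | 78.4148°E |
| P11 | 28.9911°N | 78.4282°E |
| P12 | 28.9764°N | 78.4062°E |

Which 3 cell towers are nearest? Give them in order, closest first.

Distances from 28.9779°N, 78.4073°E:
P4: 1.9690 km
P5: 0.6085 km
P6: 3.0159 km
P7: 1.2130 km
P8: 0.9468 km
P9: 3.2250 km
P10: 1.6210 km
P11: 2.5103 km
P12: 0.1984 km
Sorted: P12 (0.1984 km) < P5 (0.6085 km) < P8 (0.9468 km) < P7 (1.2130 km) < P10 (1.6210 km) < …

P12, P5, P8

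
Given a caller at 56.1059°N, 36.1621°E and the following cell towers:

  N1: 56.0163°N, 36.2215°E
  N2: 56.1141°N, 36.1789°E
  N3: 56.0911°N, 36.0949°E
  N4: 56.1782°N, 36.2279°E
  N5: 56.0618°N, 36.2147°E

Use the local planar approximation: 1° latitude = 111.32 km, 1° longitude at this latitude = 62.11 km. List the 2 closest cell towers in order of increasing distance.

N2, N3

Distances from 56.1059°N, 36.1621°E:
N1: √((-0.0896·111.32)² + (0.0594·62.11)²) = √(99.486102 + 13.611185) = 10.6347 km
N2: √((0.0082·111.32)² + (0.0168·62.11)²) = √(0.833248 + 1.088784) = 1.3864 km
N3: √((-0.0148·111.32)² + (-0.0672·62.11)²) = √(2.714375 + 17.420540) = 4.4872 km
N4: √((0.0723·111.32)² + (0.0658·62.11)²) = √(64.777322 + 16.702245) = 9.0266 km
N5: √((-0.0441·111.32)² + (0.0526·62.11)²) = √(24.100362 + 10.673198) = 5.8969 km
Sorted: N2 (1.3864 km) < N3 (4.4872 km) < N5 (5.8969 km) < N4 (9.0266 km) < …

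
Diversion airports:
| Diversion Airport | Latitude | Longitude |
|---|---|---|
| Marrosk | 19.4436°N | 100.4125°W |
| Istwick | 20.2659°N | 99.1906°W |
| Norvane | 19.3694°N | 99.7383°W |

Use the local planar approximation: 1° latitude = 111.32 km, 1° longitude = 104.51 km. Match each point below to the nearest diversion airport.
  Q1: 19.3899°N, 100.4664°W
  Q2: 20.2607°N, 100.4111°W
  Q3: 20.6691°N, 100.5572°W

Q1 at 19.3899°N, 100.4664°W:
  Marrosk: 8.2138 km
  Istwick: 165.1888 km
  Norvane: 76.1279 km
  → nearest: Marrosk (8.2138 km)
Q2 at 20.2607°N, 100.4111°W:
  Marrosk: 90.9597 km
  Istwick: 127.5558 km
  Norvane: 121.6085 km
  → nearest: Marrosk (90.9597 km)
Q3 at 20.6691°N, 100.5572°W:
  Marrosk: 137.2583 km
  Istwick: 149.7101 km
  Norvane: 168.0998 km
  → nearest: Marrosk (137.2583 km)

Q1→Marrosk; Q2→Marrosk; Q3→Marrosk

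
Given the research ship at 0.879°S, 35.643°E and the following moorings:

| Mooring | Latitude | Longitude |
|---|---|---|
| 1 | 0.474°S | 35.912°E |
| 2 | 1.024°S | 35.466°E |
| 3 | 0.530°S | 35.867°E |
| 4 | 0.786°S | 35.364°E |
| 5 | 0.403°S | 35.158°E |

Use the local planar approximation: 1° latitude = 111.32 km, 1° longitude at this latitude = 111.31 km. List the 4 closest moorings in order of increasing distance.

Distances from 0.879°S, 35.643°E:
1: √((0.405·111.32)² + (0.269·111.31)²) = √(2032.62116 + 896.54672) = 54.122 km
2: √((-0.145·111.32)² + (-0.177·111.31)²) = √(260.54479 + 388.16368) = 25.470 km
3: √((0.349·111.32)² + (0.224·111.31)²) = √(1509.37534 + 621.67643) = 46.163 km
4: √((0.093·111.32)² + (-0.279·111.31)²) = √(107.17964 + 964.44346) = 32.736 km
5: √((0.476·111.32)² + (-0.485·111.31)²) = √(2807.76206 + 2914.41801) = 75.645 km
Sorted: 2 (25.470 km) < 4 (32.736 km) < 3 (46.163 km) < 1 (54.122 km) < 5 (75.645 km)

2, 4, 3, 1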